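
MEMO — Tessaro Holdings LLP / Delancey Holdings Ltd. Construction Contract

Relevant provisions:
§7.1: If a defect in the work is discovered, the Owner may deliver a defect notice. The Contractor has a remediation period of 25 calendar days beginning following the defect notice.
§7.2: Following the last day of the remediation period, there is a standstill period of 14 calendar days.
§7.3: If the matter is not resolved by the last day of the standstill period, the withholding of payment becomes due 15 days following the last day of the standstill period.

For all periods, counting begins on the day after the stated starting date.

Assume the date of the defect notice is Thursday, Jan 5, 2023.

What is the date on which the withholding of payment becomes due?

The last day of the remediation period: 25 calendar days after Jan 5, 2023 is Jan 30, 2023.
The last day of the standstill period: 14 calendar days after Jan 30, 2023 is Feb 13, 2023.
The date on which the withholding of payment becomes due: Feb 13, 2023 + 15 days = Feb 28, 2023.

Feb 28, 2023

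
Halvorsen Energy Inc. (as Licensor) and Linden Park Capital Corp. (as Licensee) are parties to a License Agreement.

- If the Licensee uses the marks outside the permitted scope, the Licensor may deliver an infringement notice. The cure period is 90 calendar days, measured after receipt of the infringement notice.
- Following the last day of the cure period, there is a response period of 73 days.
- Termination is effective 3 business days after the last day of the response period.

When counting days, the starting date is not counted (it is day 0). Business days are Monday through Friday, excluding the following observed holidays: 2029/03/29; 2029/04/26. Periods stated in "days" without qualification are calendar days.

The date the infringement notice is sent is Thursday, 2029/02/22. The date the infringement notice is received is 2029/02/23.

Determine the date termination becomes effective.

The last day of the cure period: 2029/02/23 + 90 days = 2029/05/24.
Adding 73 calendar days to 2029/05/24 gives 2029/08/05, which is the last day of the response period.
The date termination becomes effective: 3 business days after Sunday, 2029/08/05, skipping weekends — Aug 6, Aug 7, Aug 8 — lands on Wednesday, 2029/08/08.

2029/08/08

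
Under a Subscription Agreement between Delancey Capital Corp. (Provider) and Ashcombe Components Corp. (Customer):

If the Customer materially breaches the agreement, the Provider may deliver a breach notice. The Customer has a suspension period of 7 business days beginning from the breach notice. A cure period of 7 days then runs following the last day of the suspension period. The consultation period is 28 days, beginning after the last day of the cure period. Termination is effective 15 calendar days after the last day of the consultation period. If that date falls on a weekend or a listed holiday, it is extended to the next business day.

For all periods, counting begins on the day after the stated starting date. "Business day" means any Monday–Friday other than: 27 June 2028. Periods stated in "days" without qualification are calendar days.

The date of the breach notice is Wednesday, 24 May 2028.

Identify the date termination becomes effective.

24 July 2028

The last day of the suspension period: 7 business days after Wednesday, 24 May 2028, skipping weekends — May 25, May 26, May 29, May 30, May 31, Jun 1, Jun 2 — lands on Friday, 2 June 2028.
Adding 7 calendar days to 2 June 2028 gives 9 June 2028, which is the last day of the cure period.
Adding 28 calendar days to 9 June 2028 gives 7 July 2028, which is the last day of the consultation period.
The date termination becomes effective: 15 calendar days after 7 July 2028 is 22 July 2028. That falls on a Saturday, so it rolls to the next business day, Monday, 24 July 2028.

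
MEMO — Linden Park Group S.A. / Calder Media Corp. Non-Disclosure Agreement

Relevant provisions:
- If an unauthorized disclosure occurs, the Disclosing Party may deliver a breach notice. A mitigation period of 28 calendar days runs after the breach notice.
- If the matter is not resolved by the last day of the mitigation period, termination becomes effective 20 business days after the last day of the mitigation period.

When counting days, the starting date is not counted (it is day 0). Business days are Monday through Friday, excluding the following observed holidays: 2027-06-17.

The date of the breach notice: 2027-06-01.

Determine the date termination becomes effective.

The last day of the mitigation period: 2027-06-01 + 28 days = 2027-06-29.
The date termination becomes effective: 20 business days after Tuesday, 2027-06-29, skipping weekends — Jun 30, Jul 1, Jul 2, Jul 5, …, Jul 23, Jul 26, Jul 27 — lands on Tuesday, 2027-07-27.

2027-07-27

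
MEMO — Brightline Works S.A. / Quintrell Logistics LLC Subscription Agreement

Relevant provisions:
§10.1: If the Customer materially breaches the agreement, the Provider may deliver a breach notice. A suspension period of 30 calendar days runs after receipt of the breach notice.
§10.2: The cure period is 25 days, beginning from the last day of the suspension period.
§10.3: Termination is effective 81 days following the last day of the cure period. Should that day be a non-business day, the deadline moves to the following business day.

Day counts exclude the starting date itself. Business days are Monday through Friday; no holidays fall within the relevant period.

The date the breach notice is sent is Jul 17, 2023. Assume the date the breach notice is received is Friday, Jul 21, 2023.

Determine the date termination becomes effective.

Dec 4, 2023

The last day of the suspension period: Jul 21, 2023 + 30 days = Aug 20, 2023.
The last day of the cure period: 25 calendar days after Aug 20, 2023 is Sep 14, 2023.
Adding 81 calendar days to Sep 14, 2023 gives Dec 4, 2023, which is the date termination becomes effective. Dec 4, 2023 is a Monday, so no roll-forward applies.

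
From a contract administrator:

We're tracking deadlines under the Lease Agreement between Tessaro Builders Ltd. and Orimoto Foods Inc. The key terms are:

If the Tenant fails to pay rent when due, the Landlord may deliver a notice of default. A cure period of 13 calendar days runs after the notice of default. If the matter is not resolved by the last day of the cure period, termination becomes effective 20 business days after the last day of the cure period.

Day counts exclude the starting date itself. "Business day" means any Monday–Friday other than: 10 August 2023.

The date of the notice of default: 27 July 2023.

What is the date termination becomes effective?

Adding 13 calendar days to 27 July 2023 gives 9 August 2023, which is the last day of the cure period.
The date termination becomes effective: 20 business days after Wednesday, 9 August 2023, skipping weekends and the listed holiday on Aug 10 — Aug 11, Aug 14, Aug 15, Aug 16, …, Sep 5, Sep 6, Sep 7 — lands on Thursday, 7 September 2023.

7 September 2023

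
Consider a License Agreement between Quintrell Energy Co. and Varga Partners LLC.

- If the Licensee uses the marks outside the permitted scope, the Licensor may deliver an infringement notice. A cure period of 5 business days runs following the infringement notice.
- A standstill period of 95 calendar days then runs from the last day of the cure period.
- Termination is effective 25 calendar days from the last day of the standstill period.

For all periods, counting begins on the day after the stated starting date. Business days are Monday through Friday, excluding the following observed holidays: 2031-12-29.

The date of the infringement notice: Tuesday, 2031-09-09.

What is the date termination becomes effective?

2032-01-14

The last day of the cure period: counting 5 business days from Tuesday, 2031-09-09 (Sep 10, Sep 11, Sep 12, Sep 15, Sep 16, skipping weekends) reaches Tuesday, 2031-09-16.
The last day of the standstill period: 95 calendar days after 2031-09-16 is 2031-12-20.
The date termination becomes effective: 25 calendar days after 2031-12-20 is 2032-01-14.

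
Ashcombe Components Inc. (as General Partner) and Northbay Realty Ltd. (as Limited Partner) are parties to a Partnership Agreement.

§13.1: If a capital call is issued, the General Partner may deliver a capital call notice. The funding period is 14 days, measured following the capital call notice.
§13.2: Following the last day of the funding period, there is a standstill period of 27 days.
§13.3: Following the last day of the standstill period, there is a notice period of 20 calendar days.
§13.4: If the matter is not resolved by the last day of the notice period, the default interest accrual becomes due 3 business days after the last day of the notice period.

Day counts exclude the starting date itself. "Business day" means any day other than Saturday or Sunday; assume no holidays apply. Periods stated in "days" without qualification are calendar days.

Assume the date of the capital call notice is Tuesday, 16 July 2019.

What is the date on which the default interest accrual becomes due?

18 September 2019

The last day of the funding period: 16 July 2019 + 14 days = 30 July 2019.
The last day of the standstill period: 27 calendar days after 30 July 2019 is 26 August 2019.
The last day of the notice period: 20 calendar days after 26 August 2019 is 15 September 2019.
From Sunday, 15 September 2019, 3 business days (Sep 16, Sep 17, Sep 18, skipping weekends) brings us to Wednesday, 18 September 2019, which is the date on which the default interest accrual becomes due.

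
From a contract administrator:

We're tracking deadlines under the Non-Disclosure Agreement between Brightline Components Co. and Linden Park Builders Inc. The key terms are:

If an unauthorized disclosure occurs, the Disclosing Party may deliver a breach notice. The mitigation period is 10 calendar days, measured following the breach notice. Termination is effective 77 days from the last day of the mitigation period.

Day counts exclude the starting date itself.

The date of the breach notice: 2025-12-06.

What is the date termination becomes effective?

2026-03-03

Adding 10 calendar days to 2025-12-06 gives 2025-12-16, which is the last day of the mitigation period.
Adding 77 calendar days to 2025-12-16 gives 2026-03-03, which is the date termination becomes effective.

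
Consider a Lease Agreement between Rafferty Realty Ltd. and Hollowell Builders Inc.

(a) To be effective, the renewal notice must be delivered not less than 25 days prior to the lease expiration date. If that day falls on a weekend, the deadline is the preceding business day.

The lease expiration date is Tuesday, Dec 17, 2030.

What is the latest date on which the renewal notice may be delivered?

Counting back 25 calendar days from Dec 17, 2030 gives Nov 22, 2030. That is a Friday, so no adjustment is needed.

Nov 22, 2030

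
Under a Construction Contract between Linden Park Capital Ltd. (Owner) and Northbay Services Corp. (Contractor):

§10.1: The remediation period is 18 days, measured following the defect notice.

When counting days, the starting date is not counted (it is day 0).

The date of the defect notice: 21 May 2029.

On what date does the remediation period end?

8 June 2029

The last day of the remediation period: 21 May 2029 + 18 days = 8 June 2029.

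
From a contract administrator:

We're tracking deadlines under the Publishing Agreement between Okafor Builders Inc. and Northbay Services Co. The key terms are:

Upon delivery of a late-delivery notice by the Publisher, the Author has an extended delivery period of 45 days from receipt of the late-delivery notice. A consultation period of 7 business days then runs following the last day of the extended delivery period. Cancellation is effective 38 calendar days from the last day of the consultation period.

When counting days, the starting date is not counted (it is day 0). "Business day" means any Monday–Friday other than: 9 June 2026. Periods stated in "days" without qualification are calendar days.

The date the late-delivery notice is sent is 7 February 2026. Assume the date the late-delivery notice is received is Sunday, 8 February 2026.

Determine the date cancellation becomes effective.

11 May 2026

Adding 45 calendar days to 8 February 2026 gives 25 March 2026, which is the last day of the extended delivery period.
From Wednesday, 25 March 2026, 7 business days (Mar 26, Mar 27, Mar 30, Mar 31, Apr 1, Apr 2, Apr 3, skipping weekends) brings us to Friday, 3 April 2026, which is the last day of the consultation period.
The date cancellation becomes effective: 3 April 2026 + 38 days = 11 May 2026.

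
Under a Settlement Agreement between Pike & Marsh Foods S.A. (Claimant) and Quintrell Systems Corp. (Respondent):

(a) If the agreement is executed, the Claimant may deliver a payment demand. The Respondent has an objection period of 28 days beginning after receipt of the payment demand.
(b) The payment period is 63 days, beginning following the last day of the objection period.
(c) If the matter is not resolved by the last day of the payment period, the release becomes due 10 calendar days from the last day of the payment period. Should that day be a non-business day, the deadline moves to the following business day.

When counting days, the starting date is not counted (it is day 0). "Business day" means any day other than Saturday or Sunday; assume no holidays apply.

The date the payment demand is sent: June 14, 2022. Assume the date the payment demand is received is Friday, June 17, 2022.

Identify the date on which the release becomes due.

Adding 28 calendar days to June 17, 2022 gives July 15, 2022, which is the last day of the objection period.
The last day of the payment period: July 15, 2022 + 63 days = September 16, 2022.
The date on which the release becomes due: September 16, 2022 + 10 days = September 26, 2022. September 26, 2022 is a Monday, so no roll-forward applies.

September 26, 2022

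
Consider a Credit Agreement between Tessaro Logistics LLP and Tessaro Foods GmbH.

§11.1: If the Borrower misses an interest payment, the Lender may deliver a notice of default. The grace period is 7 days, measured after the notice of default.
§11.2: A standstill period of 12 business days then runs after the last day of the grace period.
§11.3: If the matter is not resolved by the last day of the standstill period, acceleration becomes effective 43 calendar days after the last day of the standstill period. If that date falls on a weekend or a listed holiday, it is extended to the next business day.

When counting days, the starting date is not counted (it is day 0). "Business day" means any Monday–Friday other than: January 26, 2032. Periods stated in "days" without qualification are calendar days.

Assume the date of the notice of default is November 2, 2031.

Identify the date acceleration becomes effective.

January 7, 2032

The last day of the grace period: November 2, 2031 + 7 days = November 9, 2031.
From Sunday, November 9, 2031, 12 business days (Nov 10, Nov 11, Nov 12, Nov 13, …, Nov 21, Nov 24, Nov 25, skipping weekends) brings us to Tuesday, November 25, 2031, which is the last day of the standstill period.
The date acceleration becomes effective: 43 calendar days after November 25, 2031 is January 7, 2032. January 7, 2032 is a Wednesday and is not a listed holiday, so no roll-forward applies.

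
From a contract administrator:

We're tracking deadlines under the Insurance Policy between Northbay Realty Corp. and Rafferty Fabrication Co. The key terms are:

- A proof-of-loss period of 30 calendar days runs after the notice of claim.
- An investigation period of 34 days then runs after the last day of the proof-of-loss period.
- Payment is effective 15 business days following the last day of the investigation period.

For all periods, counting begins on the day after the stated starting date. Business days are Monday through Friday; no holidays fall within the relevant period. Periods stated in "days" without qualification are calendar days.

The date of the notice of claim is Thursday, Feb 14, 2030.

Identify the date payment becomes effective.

May 10, 2030

The last day of the proof-of-loss period: Feb 14, 2030 + 30 days = Mar 16, 2030.
The last day of the investigation period: 34 calendar days after Mar 16, 2030 is Apr 19, 2030.
The date payment becomes effective: counting 15 business days from Friday, Apr 19, 2030 (Apr 22, Apr 23, Apr 24, Apr 25, …, May 8, May 9, May 10, skipping weekends) reaches Friday, May 10, 2030.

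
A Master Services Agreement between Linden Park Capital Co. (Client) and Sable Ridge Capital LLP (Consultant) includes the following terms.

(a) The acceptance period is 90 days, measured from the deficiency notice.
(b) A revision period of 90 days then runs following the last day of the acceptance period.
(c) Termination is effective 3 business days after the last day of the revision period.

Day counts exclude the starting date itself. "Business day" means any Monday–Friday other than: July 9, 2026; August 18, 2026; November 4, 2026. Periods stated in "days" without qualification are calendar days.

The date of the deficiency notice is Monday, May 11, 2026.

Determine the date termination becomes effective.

November 11, 2026

The last day of the acceptance period: 90 calendar days after May 11, 2026 is August 9, 2026.
Adding 90 calendar days to August 9, 2026 gives November 7, 2026, which is the last day of the revision period.
The date termination becomes effective: counting 3 business days from Saturday, November 7, 2026 (Nov 9, Nov 10, Nov 11, skipping weekends) reaches Wednesday, November 11, 2026.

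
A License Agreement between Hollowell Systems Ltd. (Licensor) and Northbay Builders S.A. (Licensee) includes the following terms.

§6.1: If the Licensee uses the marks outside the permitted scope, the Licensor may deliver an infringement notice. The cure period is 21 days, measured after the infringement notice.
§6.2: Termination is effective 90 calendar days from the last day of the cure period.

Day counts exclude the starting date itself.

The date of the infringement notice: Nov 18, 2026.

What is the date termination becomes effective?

The last day of the cure period: 21 calendar days after Nov 18, 2026 is Dec 9, 2026.
The date termination becomes effective: Dec 9, 2026 + 90 days = Mar 9, 2027.

Mar 9, 2027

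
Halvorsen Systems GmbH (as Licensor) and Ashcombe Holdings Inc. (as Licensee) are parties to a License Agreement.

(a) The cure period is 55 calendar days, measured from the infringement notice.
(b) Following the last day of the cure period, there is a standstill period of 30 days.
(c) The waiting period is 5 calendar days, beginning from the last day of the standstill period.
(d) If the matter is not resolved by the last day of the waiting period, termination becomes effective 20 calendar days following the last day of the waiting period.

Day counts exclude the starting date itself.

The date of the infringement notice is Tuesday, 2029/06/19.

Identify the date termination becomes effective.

2029/10/07

The last day of the cure period: 55 calendar days after 2029/06/19 is 2029/08/13.
The last day of the standstill period: 2029/08/13 + 30 days = 2029/09/12.
Adding 5 calendar days to 2029/09/12 gives 2029/09/17, which is the last day of the waiting period.
Adding 20 calendar days to 2029/09/17 gives 2029/10/07, which is the date termination becomes effective.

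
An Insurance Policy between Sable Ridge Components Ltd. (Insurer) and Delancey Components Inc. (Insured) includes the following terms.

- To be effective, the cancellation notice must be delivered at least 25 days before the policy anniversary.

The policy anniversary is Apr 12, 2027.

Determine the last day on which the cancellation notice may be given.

Apr 12, 2027 minus 25 days is Mar 18, 2027.

Mar 18, 2027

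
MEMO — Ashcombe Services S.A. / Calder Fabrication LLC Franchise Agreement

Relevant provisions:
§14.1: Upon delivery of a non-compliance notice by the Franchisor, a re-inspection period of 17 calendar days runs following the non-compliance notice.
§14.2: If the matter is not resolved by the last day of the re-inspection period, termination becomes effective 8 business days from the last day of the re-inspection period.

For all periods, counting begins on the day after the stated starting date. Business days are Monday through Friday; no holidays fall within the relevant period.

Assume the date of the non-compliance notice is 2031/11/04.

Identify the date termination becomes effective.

2031/12/03

The last day of the re-inspection period: 17 calendar days after 2031/11/04 is 2031/11/21.
The date termination becomes effective: 8 business days after Friday, 2031/11/21, skipping weekends — Nov 24, Nov 25, Nov 26, Nov 27, Nov 28, Dec 1, Dec 2, Dec 3 — lands on Wednesday, 2031/12/03.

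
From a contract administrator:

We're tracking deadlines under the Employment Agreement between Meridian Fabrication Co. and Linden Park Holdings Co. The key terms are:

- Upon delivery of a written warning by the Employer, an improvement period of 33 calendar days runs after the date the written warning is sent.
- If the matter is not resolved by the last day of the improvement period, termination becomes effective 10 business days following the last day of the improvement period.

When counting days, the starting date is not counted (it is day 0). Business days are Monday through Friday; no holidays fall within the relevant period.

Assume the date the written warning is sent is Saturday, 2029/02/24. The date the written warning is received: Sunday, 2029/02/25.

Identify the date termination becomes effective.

Adding 33 calendar days to 2029/02/24 gives 2029/03/29, which is the last day of the improvement period.
The date termination becomes effective: 10 business days after Thursday, 2029/03/29, skipping weekends — Mar 30, Apr 2, Apr 3, Apr 4, Apr 5, Apr 6, Apr 9, Apr 10, Apr 11, Apr 12 — lands on Thursday, 2029/04/12.

2029/04/12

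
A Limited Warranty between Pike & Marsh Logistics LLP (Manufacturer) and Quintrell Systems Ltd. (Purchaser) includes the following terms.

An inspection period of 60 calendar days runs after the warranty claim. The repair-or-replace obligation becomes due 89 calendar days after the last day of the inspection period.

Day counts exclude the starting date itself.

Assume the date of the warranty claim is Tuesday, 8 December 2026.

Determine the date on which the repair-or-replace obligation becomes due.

6 May 2027

The last day of the inspection period: 60 calendar days after 8 December 2026 is 6 February 2027.
The date on which the repair-or-replace obligation becomes due: 6 February 2027 + 89 days = 6 May 2027.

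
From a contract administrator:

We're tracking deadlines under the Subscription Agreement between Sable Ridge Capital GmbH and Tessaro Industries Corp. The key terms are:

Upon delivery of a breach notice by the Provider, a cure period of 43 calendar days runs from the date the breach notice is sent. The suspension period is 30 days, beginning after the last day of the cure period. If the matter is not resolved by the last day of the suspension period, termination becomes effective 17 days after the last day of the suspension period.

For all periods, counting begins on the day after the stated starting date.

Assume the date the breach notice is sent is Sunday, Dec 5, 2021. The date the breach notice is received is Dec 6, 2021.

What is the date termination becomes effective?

The last day of the cure period: Dec 5, 2021 + 43 days = Jan 17, 2022.
Adding 30 calendar days to Jan 17, 2022 gives Feb 16, 2022, which is the last day of the suspension period.
The date termination becomes effective: 17 calendar days after Feb 16, 2022 is Mar 5, 2022.

Mar 5, 2022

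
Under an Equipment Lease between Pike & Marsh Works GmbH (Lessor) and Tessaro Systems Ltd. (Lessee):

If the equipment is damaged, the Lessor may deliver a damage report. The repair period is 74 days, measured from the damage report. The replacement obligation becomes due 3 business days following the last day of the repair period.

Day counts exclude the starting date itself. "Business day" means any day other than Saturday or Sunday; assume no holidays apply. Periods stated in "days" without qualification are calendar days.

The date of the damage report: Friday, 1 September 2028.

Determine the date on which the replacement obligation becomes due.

17 November 2028

The last day of the repair period: 74 calendar days after 1 September 2028 is 14 November 2028.
From Tuesday, 14 November 2028, 3 business days (Nov 15, Nov 16, Nov 17, skipping weekends) brings us to Friday, 17 November 2028, which is the date on which the replacement obligation becomes due.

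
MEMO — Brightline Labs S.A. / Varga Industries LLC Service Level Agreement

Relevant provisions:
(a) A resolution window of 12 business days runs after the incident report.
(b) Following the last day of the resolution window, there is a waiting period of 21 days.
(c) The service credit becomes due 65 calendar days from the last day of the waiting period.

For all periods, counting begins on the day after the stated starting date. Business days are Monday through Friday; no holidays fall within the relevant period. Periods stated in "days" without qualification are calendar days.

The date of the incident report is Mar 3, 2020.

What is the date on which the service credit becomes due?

From Tuesday, Mar 3, 2020, 12 business days (Mar 4, Mar 5, Mar 6, Mar 9, …, Mar 17, Mar 18, Mar 19, skipping weekends) brings us to Thursday, Mar 19, 2020, which is the last day of the resolution window.
The last day of the waiting period: Mar 19, 2020 + 21 days = Apr 9, 2020.
Adding 65 calendar days to Apr 9, 2020 gives Jun 13, 2020, which is the date on which the service credit becomes due.

Jun 13, 2020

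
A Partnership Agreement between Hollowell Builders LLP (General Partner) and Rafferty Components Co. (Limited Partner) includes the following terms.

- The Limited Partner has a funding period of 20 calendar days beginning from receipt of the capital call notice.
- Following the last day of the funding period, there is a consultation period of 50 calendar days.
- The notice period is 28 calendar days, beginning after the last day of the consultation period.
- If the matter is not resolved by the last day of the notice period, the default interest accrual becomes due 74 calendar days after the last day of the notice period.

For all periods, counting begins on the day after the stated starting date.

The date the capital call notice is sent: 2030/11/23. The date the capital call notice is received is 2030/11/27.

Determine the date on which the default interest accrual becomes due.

2031/05/18

Adding 20 calendar days to 2030/11/27 gives 2030/12/17, which is the last day of the funding period.
The last day of the consultation period: 50 calendar days after 2030/12/17 is 2031/02/05.
The last day of the notice period: 2031/02/05 + 28 days = 2031/03/05.
Adding 74 calendar days to 2031/03/05 gives 2031/05/18, which is the date on which the default interest accrual becomes due.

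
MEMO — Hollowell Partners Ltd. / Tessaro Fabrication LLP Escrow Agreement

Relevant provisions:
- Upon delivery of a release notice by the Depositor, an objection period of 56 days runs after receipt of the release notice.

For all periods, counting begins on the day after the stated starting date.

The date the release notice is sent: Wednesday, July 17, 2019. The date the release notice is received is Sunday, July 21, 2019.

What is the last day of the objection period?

September 15, 2019

The last day of the objection period: 56 calendar days after July 21, 2019 is September 15, 2019.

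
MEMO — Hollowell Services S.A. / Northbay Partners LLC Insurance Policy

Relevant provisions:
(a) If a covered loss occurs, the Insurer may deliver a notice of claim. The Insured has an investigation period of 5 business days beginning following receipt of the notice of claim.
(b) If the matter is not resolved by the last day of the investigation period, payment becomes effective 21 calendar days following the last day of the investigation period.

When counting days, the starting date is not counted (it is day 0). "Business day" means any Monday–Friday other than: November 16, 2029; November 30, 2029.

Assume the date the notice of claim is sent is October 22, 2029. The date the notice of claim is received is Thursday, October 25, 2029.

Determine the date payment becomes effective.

November 22, 2029

The last day of the investigation period: counting 5 business days from Thursday, October 25, 2029 (Oct 26, Oct 29, Oct 30, Oct 31, Nov 1, skipping weekends) reaches Thursday, November 1, 2029.
The date payment becomes effective: 21 calendar days after November 1, 2029 is November 22, 2029.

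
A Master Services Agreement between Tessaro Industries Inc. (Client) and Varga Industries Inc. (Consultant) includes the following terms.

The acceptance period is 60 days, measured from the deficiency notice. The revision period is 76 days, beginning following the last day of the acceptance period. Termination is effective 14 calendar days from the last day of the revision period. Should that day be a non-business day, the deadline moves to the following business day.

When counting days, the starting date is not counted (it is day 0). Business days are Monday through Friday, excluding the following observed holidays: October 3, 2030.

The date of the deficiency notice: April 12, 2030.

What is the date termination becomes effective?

September 9, 2030

Adding 60 calendar days to April 12, 2030 gives June 11, 2030, which is the last day of the acceptance period.
Adding 76 calendar days to June 11, 2030 gives August 26, 2030, which is the last day of the revision period.
The date termination becomes effective: 14 calendar days after August 26, 2030 is September 9, 2030. September 9, 2030 is a Monday and is not a listed holiday, so no roll-forward applies.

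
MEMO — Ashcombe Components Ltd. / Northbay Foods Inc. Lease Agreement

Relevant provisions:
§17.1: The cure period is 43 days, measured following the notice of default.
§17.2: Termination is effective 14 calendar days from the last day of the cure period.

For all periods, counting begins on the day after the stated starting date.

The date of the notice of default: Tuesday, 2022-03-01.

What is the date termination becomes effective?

Adding 43 calendar days to 2022-03-01 gives 2022-04-13, which is the last day of the cure period.
The date termination becomes effective: 2022-04-13 + 14 days = 2022-04-27.

2022-04-27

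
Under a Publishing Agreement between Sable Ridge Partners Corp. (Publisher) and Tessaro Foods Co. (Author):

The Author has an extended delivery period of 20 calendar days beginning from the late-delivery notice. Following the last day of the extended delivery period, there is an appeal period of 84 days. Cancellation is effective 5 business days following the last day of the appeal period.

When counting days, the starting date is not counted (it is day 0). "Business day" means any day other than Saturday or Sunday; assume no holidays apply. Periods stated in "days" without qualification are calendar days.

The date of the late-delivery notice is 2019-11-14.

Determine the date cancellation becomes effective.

The last day of the extended delivery period: 20 calendar days after 2019-11-14 is 2019-12-04.
The last day of the appeal period: 2019-12-04 + 84 days = 2020-02-26.
The date cancellation becomes effective: counting 5 business days from Wednesday, 2020-02-26 (Feb 27, Feb 28, Mar 2, Mar 3, Mar 4, skipping weekends) reaches Wednesday, 2020-03-04.

2020-03-04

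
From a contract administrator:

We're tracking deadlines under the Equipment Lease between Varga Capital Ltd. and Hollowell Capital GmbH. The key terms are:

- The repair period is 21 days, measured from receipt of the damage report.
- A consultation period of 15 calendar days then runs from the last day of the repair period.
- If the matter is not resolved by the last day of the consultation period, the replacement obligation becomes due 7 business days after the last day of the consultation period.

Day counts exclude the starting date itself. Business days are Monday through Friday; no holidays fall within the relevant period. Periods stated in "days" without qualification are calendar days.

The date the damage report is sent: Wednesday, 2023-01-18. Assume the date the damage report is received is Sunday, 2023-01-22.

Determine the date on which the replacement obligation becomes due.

2023-03-08

Adding 21 calendar days to 2023-01-22 gives 2023-02-12, which is the last day of the repair period.
The last day of the consultation period: 2023-02-12 + 15 days = 2023-02-27.
The date on which the replacement obligation becomes due: counting 7 business days from Monday, 2023-02-27 (Feb 28, Mar 1, Mar 2, Mar 3, Mar 6, Mar 7, Mar 8, skipping weekends) reaches Wednesday, 2023-03-08.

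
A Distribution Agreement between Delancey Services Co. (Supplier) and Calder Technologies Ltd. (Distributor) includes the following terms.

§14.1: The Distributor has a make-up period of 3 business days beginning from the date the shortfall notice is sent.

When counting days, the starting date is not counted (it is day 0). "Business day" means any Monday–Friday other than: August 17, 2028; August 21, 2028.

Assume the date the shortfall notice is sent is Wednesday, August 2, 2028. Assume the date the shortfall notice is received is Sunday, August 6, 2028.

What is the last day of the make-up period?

From Wednesday, August 2, 2028, 3 business days (Aug 3, Aug 4, Aug 7, skipping weekends) brings us to Monday, August 7, 2028, which is the last day of the make-up period.

August 7, 2028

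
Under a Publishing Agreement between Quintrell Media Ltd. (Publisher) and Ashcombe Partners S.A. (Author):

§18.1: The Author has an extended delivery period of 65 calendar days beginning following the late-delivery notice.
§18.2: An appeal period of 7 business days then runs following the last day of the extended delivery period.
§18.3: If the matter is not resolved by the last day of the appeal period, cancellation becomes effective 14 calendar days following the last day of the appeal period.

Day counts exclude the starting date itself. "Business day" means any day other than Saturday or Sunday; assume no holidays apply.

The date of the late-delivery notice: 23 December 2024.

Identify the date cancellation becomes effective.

The last day of the extended delivery period: 65 calendar days after 23 December 2024 is 26 February 2025.
The last day of the appeal period: counting 7 business days from Wednesday, 26 February 2025 (Feb 27, Feb 28, Mar 3, Mar 4, Mar 5, Mar 6, Mar 7, skipping weekends) reaches Friday, 7 March 2025.
The date cancellation becomes effective: 7 March 2025 + 14 days = 21 March 2025.

21 March 2025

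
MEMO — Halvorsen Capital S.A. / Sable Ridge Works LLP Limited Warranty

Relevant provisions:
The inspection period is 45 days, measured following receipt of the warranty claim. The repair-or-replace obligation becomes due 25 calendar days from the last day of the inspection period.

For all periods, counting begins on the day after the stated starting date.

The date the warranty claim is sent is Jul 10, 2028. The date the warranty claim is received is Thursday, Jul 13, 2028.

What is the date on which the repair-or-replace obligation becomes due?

Sep 21, 2028

The last day of the inspection period: 45 calendar days after Jul 13, 2028 is Aug 27, 2028.
Adding 25 calendar days to Aug 27, 2028 gives Sep 21, 2028, which is the date on which the repair-or-replace obligation becomes due.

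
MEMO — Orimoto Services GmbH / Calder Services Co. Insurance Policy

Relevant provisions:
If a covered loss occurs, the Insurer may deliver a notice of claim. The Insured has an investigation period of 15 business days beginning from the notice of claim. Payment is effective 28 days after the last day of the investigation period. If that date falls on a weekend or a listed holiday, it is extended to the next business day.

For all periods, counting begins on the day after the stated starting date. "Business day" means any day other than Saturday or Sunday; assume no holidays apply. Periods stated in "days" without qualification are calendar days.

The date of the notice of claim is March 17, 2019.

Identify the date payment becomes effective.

May 3, 2019

From Sunday, March 17, 2019, 15 business days (Mar 18, Mar 19, Mar 20, Mar 21, …, Apr 3, Apr 4, Apr 5, skipping weekends) brings us to Friday, April 5, 2019, which is the last day of the investigation period.
The date payment becomes effective: 28 calendar days after April 5, 2019 is May 3, 2019. May 3, 2019 is a Friday, so no roll-forward applies.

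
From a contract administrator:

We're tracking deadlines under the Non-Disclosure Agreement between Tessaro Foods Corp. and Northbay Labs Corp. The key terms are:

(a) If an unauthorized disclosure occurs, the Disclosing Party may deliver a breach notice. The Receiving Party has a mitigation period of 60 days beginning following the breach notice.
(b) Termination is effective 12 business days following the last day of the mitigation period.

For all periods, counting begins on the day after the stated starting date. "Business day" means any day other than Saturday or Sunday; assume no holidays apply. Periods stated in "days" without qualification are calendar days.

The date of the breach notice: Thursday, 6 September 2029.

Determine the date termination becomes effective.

21 November 2029

The last day of the mitigation period: 60 calendar days after 6 September 2029 is 5 November 2029.
From Monday, 5 November 2029, 12 business days (Nov 6, Nov 7, Nov 8, Nov 9, …, Nov 19, Nov 20, Nov 21, skipping weekends) brings us to Wednesday, 21 November 2029, which is the date termination becomes effective.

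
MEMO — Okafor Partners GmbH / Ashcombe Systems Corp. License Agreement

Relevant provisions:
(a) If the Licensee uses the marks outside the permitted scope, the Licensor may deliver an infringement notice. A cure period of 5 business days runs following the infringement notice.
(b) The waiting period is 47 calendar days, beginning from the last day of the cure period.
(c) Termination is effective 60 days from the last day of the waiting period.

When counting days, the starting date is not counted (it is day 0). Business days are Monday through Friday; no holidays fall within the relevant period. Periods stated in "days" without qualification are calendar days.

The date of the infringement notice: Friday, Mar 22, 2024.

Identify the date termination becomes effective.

Jul 14, 2024

The last day of the cure period: counting 5 business days from Friday, Mar 22, 2024 (Mar 25, Mar 26, Mar 27, Mar 28, Mar 29, skipping weekends) reaches Friday, Mar 29, 2024.
Adding 47 calendar days to Mar 29, 2024 gives May 15, 2024, which is the last day of the waiting period.
The date termination becomes effective: 60 calendar days after May 15, 2024 is Jul 14, 2024.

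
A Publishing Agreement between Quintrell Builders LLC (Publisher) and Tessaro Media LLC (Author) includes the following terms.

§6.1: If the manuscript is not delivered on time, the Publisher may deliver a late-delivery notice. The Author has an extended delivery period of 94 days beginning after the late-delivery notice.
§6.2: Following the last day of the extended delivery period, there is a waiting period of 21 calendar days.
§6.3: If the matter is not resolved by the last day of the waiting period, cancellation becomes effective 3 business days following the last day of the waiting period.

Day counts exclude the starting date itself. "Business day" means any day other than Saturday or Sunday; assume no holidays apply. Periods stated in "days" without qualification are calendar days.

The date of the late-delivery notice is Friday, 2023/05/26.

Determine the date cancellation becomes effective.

2023/09/21

Adding 94 calendar days to 2023/05/26 gives 2023/08/28, which is the last day of the extended delivery period.
Adding 21 calendar days to 2023/08/28 gives 2023/09/18, which is the last day of the waiting period.
The date cancellation becomes effective: 3 business days after Monday, 2023/09/18, skipping weekends — Sep 19, Sep 20, Sep 21 — lands on Thursday, 2023/09/21.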